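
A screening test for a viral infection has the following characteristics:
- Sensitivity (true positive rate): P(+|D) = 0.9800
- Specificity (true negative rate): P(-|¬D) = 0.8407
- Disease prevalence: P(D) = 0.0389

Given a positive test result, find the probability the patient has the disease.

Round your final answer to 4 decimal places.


Let D = has disease, + = positive test

Given:
- P(D) = 0.0389 (prevalence)
- P(+|D) = 0.9800 (sensitivity)
- P(-|¬D) = 0.8407 (specificity)
- P(+|¬D) = 0.1593 (false positive rate = 1 - specificity)

Step 1: Find P(+)
P(+) = P(+|D)P(D) + P(+|¬D)P(¬D)
     = 0.9800 × 0.0389 + 0.1593 × 0.9611
     = 0.03812200 + 0.15310323
     = 0.19122523

Step 2: Apply Bayes' theorem for P(D|+)
P(D|+) = P(+|D)P(D) / P(+)
       = 0.03812200 / 0.19122523
       = 0.1994


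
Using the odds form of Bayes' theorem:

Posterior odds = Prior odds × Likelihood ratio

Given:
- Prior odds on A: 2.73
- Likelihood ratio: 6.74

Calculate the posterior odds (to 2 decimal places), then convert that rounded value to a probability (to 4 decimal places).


Step 1: Calculate posterior odds
Posterior odds = Prior odds × LR
               = 2.73 × 6.74
               = 18.40

Step 2: Convert to probability
P(A|E) = Posterior odds / (1 + Posterior odds)
       = 18.40 / (1 + 18.40)
       = 18.40 / 19.40
       = 0.9485

The evidence increased P(A) from 0.7319 to 0.9485.


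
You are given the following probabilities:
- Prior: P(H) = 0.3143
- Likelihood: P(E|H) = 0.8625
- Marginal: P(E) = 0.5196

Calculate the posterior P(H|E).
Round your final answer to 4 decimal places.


Using Bayes' theorem:

P(H|E) = P(E|H) × P(H) / P(E)
       = 0.8625 × 0.3143 / 0.5196
       = 0.27108375 / 0.5196
       = 0.5217

The evidence strengthens our belief in H.
Prior: 0.3143 → Posterior: 0.5217


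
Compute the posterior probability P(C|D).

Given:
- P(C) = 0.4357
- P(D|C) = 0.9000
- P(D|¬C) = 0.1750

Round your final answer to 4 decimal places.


Bayes' theorem: P(C|D) = P(D|C) × P(C) / P(D)

Step 1: Calculate P(D) using law of total probability
P(D) = P(D|C)P(C) + P(D|¬C)P(¬C)
     = 0.9000 × 0.4357 + 0.1750 × 0.5643
     = 0.39213000 + 0.09875250
     = 0.49088250

Step 2: Apply Bayes' theorem
P(C|D) = P(D|C) × P(C) / P(D)
       = 0.39213000 / 0.49088250
       = 0.7988


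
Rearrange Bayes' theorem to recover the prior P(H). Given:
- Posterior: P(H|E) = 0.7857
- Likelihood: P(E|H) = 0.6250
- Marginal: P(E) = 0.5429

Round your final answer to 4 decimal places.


From Bayes' theorem: P(H|E) = P(E|H) × P(H) / P(E)

Rearranging for P(H):
P(H) = P(H|E) × P(E) / P(E|H)
     = 0.7857 × 0.5429 / 0.6250
     = 0.42655653 / 0.6250
     = 0.6825


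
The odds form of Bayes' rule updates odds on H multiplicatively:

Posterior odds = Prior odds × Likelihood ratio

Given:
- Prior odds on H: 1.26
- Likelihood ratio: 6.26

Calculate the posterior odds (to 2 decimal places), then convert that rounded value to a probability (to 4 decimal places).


Step 1: Calculate posterior odds
Posterior odds = Prior odds × LR
               = 1.26 × 6.26
               = 7.89

Step 2: Convert to probability
P(H|E) = Posterior odds / (1 + Posterior odds)
       = 7.89 / (1 + 7.89)
       = 7.89 / 8.89
       = 0.8875

The evidence increased P(H) from 0.5575 to 0.8875.


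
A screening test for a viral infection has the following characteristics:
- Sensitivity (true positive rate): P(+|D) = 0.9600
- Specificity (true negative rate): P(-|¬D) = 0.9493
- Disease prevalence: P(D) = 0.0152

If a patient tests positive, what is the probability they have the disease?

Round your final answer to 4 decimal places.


Let D = has disease, + = positive test

Given:
- P(D) = 0.0152 (prevalence)
- P(+|D) = 0.9600 (sensitivity)
- P(-|¬D) = 0.9493 (specificity)
- P(+|¬D) = 0.0507 (false positive rate = 1 - specificity)

Step 1: Find P(+)
P(+) = P(+|D)P(D) + P(+|¬D)P(¬D)
     = 0.9600 × 0.0152 + 0.0507 × 0.9848
     = 0.01459200 + 0.04992936
     = 0.06452136

Step 2: Apply Bayes' theorem for P(D|+)
P(D|+) = P(+|D)P(D) / P(+)
       = 0.01459200 / 0.06452136
       = 0.2262


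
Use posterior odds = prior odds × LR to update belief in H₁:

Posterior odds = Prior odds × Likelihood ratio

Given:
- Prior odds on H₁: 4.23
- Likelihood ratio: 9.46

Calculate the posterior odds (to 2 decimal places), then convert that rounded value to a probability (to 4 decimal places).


Step 1: Calculate posterior odds
Posterior odds = Prior odds × LR
               = 4.23 × 9.46
               = 40.02

Step 2: Convert to probability
P(H₁|E) = Posterior odds / (1 + Posterior odds)
       = 40.02 / (1 + 40.02)
       = 40.02 / 41.02
       = 0.9756

The evidence increased P(H₁) from 0.8088 to 0.9756.


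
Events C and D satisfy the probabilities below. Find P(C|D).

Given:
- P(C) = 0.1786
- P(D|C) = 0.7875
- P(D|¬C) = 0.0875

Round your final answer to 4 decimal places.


Bayes' theorem: P(C|D) = P(D|C) × P(C) / P(D)

Step 1: Calculate P(D) using law of total probability
P(D) = P(D|C)P(C) + P(D|¬C)P(¬C)
     = 0.7875 × 0.1786 + 0.0875 × 0.8214
     = 0.14064750 + 0.07187250
     = 0.21252000

Step 2: Apply Bayes' theorem
P(C|D) = P(D|C) × P(C) / P(D)
       = 0.14064750 / 0.21252000
       = 0.6618


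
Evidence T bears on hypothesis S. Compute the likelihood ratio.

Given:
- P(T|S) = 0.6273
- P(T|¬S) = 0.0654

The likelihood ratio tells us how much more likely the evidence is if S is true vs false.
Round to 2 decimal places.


Likelihood Ratio (LR) = P(T|S) / P(T|¬S)

LR = 0.6273 / 0.0654
   = 9.59

The evidence is 9.59 times more likely if S is true than if S is false.
LR > 1, so observing T raises the odds in favor of S.


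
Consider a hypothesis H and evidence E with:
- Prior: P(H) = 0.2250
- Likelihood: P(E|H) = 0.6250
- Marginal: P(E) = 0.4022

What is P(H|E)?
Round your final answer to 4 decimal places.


Using Bayes' theorem:

P(H|E) = P(E|H) × P(H) / P(E)
       = 0.6250 × 0.2250 / 0.4022
       = 0.14062500 / 0.4022
       = 0.3496

The evidence strengthens our belief in H.
Prior: 0.2250 → Posterior: 0.3496


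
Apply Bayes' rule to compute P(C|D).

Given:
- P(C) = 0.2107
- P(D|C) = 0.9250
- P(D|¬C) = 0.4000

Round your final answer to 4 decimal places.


Bayes' theorem: P(C|D) = P(D|C) × P(C) / P(D)

Step 1: Calculate P(D) using law of total probability
P(D) = P(D|C)P(C) + P(D|¬C)P(¬C)
     = 0.9250 × 0.2107 + 0.4000 × 0.7893
     = 0.19489750 + 0.31572000
     = 0.51061750

Step 2: Apply Bayes' theorem
P(C|D) = P(D|C) × P(C) / P(D)
       = 0.19489750 / 0.51061750
       = 0.3817


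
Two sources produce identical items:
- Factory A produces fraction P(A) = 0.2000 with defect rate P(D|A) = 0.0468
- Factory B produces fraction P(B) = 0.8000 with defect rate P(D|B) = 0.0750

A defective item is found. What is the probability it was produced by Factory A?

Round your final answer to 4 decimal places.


Let A = from Factory A, D = defective

Given:
- P(A) = 0.2000, P(B) = 0.8000
- P(D|A) = 0.0468, P(D|B) = 0.0750

Step 1: Find P(D)
P(D) = P(D|A)P(A) + P(D|B)P(B)
     = 0.0468 × 0.2000 + 0.0750 × 0.8000
     = 0.00936000 + 0.06000000
     = 0.06936000

Step 2: Apply Bayes' theorem
P(A|D) = P(D|A)P(A) / P(D)
       = 0.00936000 / 0.06936000
       = 0.1349


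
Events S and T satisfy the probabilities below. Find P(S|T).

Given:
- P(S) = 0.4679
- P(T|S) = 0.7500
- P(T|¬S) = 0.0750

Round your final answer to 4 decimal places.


Bayes' theorem: P(S|T) = P(T|S) × P(S) / P(T)

Step 1: Calculate P(T) using law of total probability
P(T) = P(T|S)P(S) + P(T|¬S)P(¬S)
     = 0.7500 × 0.4679 + 0.0750 × 0.5321
     = 0.35092500 + 0.03990750
     = 0.39083250

Step 2: Apply Bayes' theorem
P(S|T) = P(T|S) × P(S) / P(T)
       = 0.35092500 / 0.39083250
       = 0.8979


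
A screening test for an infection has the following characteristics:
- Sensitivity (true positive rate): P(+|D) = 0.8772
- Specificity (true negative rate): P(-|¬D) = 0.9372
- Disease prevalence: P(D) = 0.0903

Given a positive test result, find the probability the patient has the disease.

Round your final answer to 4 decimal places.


Let D = has disease, + = positive test

Given:
- P(D) = 0.0903 (prevalence)
- P(+|D) = 0.8772 (sensitivity)
- P(-|¬D) = 0.9372 (specificity)
- P(+|¬D) = 0.0628 (false positive rate = 1 - specificity)

Step 1: Find P(+)
P(+) = P(+|D)P(D) + P(+|¬D)P(¬D)
     = 0.8772 × 0.0903 + 0.0628 × 0.9097
     = 0.07921116 + 0.05712916
     = 0.13634032

Step 2: Apply Bayes' theorem for P(D|+)
P(D|+) = P(+|D)P(D) / P(+)
       = 0.07921116 / 0.13634032
       = 0.5810


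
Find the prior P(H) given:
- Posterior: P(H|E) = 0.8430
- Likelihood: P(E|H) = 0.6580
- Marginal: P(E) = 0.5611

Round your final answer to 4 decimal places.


From Bayes' theorem: P(H|E) = P(E|H) × P(H) / P(E)

Rearranging for P(H):
P(H) = P(H|E) × P(E) / P(E|H)
     = 0.8430 × 0.5611 / 0.6580
     = 0.47300730 / 0.6580
     = 0.7189


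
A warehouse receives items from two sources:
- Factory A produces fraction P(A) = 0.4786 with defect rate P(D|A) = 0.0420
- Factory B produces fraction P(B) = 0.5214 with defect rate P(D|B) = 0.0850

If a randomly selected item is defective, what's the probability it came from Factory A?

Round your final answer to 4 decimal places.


Let A = from Factory A, D = defective

Given:
- P(A) = 0.4786, P(B) = 0.5214
- P(D|A) = 0.0420, P(D|B) = 0.0850

Step 1: Find P(D)
P(D) = P(D|A)P(A) + P(D|B)P(B)
     = 0.0420 × 0.4786 + 0.0850 × 0.5214
     = 0.02010120 + 0.04431900
     = 0.06442020

Step 2: Apply Bayes' theorem
P(A|D) = P(D|A)P(A) / P(D)
       = 0.02010120 / 0.06442020
       = 0.3120


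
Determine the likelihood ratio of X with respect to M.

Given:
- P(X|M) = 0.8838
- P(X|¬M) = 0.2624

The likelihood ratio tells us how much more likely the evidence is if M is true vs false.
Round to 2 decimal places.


Likelihood Ratio (LR) = P(X|M) / P(X|¬M)

LR = 0.8838 / 0.2624
   = 3.37

The evidence is 3.37 times more likely if M is true than if M is false.
Since LR > 1, the evidence supports M over ¬M.


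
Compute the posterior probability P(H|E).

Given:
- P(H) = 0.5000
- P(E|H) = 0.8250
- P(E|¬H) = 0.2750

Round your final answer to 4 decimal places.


Bayes' theorem: P(H|E) = P(E|H) × P(H) / P(E)

Step 1: Calculate P(E) using law of total probability
P(E) = P(E|H)P(H) + P(E|¬H)P(¬H)
     = 0.8250 × 0.5000 + 0.2750 × 0.5000
     = 0.41250000 + 0.13750000
     = 0.55000000

Step 2: Apply Bayes' theorem
P(H|E) = P(E|H) × P(H) / P(E)
       = 0.41250000 / 0.55000000
       = 0.7500


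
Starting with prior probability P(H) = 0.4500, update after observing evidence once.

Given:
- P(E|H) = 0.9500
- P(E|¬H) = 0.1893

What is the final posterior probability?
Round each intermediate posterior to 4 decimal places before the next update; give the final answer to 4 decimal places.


Sequential Bayesian updating:

Initial prior: P(H) = 0.4500

Update 1:
  P(E) = 0.9500 × 0.4500 + 0.1893 × 0.5500 = 0.42750000 + 0.10411500 = 0.53161500
  P(H|E) = 0.42750000 / 0.53161500 = 0.8042

Final posterior: 0.8042


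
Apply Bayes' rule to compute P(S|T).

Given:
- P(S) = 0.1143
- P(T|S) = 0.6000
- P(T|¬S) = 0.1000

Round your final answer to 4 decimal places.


Bayes' theorem: P(S|T) = P(T|S) × P(S) / P(T)

Step 1: Calculate P(T) using law of total probability
P(T) = P(T|S)P(S) + P(T|¬S)P(¬S)
     = 0.6000 × 0.1143 + 0.1000 × 0.8857
     = 0.06858000 + 0.08857000
     = 0.15715000

Step 2: Apply Bayes' theorem
P(S|T) = P(T|S) × P(S) / P(T)
       = 0.06858000 / 0.15715000
       = 0.4364


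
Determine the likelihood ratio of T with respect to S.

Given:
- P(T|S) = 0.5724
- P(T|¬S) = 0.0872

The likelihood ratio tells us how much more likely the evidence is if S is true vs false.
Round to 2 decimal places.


Likelihood Ratio (LR) = P(T|S) / P(T|¬S)

LR = 0.5724 / 0.0872
   = 6.56

The evidence is 6.56 times more likely if S is true than if S is false.
LR > 1, so observing T raises the odds in favor of S.


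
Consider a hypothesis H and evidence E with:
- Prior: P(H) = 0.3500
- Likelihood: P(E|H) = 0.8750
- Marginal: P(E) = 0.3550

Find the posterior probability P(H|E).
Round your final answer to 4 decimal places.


Using Bayes' theorem:

P(H|E) = P(E|H) × P(H) / P(E)
       = 0.8750 × 0.3500 / 0.3550
       = 0.30625000 / 0.3550
       = 0.8627

The evidence strengthens our belief in H.
Prior: 0.3500 → Posterior: 0.8627


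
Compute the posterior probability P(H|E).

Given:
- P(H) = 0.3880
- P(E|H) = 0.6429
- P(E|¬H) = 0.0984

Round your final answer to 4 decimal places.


Bayes' theorem: P(H|E) = P(E|H) × P(H) / P(E)

Step 1: Calculate P(E) using law of total probability
P(E) = P(E|H)P(H) + P(E|¬H)P(¬H)
     = 0.6429 × 0.3880 + 0.0984 × 0.6120
     = 0.24944520 + 0.06022080
     = 0.30966600

Step 2: Apply Bayes' theorem
P(H|E) = P(E|H) × P(H) / P(E)
       = 0.24944520 / 0.30966600
       = 0.8055


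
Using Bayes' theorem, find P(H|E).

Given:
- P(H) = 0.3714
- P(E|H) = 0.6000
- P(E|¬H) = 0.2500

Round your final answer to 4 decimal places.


Bayes' theorem: P(H|E) = P(E|H) × P(H) / P(E)

Step 1: Calculate P(E) using law of total probability
P(E) = P(E|H)P(H) + P(E|¬H)P(¬H)
     = 0.6000 × 0.3714 + 0.2500 × 0.6286
     = 0.22284000 + 0.15715000
     = 0.37999000

Step 2: Apply Bayes' theorem
P(H|E) = P(E|H) × P(H) / P(E)
       = 0.22284000 / 0.37999000
       = 0.5864


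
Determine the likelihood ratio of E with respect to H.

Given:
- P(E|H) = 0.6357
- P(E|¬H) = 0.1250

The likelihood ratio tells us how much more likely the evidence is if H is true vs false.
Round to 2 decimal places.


Likelihood Ratio (LR) = P(E|H) / P(E|¬H)

LR = 0.6357 / 0.1250
   = 5.09

The evidence is 5.09 times more likely if H is true than if H is false.
Since LR > 1, the evidence supports H over ¬H.


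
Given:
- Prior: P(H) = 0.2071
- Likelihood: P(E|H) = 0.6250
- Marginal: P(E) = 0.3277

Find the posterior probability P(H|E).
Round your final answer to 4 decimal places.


Using Bayes' theorem:

P(H|E) = P(E|H) × P(H) / P(E)
       = 0.6250 × 0.2071 / 0.3277
       = 0.12943750 / 0.3277
       = 0.3950

The evidence strengthens our belief in H.
Prior: 0.2071 → Posterior: 0.3950


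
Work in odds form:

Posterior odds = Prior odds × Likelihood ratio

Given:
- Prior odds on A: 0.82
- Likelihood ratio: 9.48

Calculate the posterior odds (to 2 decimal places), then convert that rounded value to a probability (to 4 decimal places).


Step 1: Calculate posterior odds
Posterior odds = Prior odds × LR
               = 0.82 × 9.48
               = 7.77

Step 2: Convert to probability
P(A|E) = Posterior odds / (1 + Posterior odds)
       = 7.77 / (1 + 7.77)
       = 7.77 / 8.77
       = 0.8860

The evidence increased P(A) from 0.4505 to 0.8860.


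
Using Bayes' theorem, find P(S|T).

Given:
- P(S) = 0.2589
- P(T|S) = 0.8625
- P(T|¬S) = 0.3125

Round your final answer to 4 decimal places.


Bayes' theorem: P(S|T) = P(T|S) × P(S) / P(T)

Step 1: Calculate P(T) using law of total probability
P(T) = P(T|S)P(S) + P(T|¬S)P(¬S)
     = 0.8625 × 0.2589 + 0.3125 × 0.7411
     = 0.22330125 + 0.23159375
     = 0.45489500

Step 2: Apply Bayes' theorem
P(S|T) = P(T|S) × P(S) / P(T)
       = 0.22330125 / 0.45489500
       = 0.4909


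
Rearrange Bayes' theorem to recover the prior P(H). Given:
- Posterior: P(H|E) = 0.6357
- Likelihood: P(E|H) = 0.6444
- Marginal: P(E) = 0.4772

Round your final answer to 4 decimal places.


From Bayes' theorem: P(H|E) = P(E|H) × P(H) / P(E)

Rearranging for P(H):
P(H) = P(H|E) × P(E) / P(E|H)
     = 0.6357 × 0.4772 / 0.6444
     = 0.30335604 / 0.6444
     = 0.4708


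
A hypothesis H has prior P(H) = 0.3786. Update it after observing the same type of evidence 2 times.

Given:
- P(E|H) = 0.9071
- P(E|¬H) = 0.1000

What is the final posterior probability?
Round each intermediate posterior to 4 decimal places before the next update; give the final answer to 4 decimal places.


Sequential Bayesian updating:

Initial prior: P(H) = 0.3786

Update 1:
  P(E) = 0.9071 × 0.3786 + 0.1000 × 0.6214 = 0.34342806 + 0.06214000 = 0.40556806
  P(H|E) = 0.34342806 / 0.40556806 = 0.8468

Update 2:
  P(E) = 0.9071 × 0.8468 + 0.1000 × 0.1532 = 0.76813228 + 0.01532000 = 0.78345228
  P(H|E) = 0.76813228 / 0.78345228 = 0.9804

Final posterior: 0.9804


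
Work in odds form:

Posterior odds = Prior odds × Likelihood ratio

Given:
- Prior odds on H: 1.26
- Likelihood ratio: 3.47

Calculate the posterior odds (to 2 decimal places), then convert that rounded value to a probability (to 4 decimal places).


Step 1: Calculate posterior odds
Posterior odds = Prior odds × LR
               = 1.26 × 3.47
               = 4.37

Step 2: Convert to probability
P(H|E) = Posterior odds / (1 + Posterior odds)
       = 4.37 / (1 + 4.37)
       = 4.37 / 5.37
       = 0.8138

The evidence increased P(H) from 0.5575 to 0.8138.


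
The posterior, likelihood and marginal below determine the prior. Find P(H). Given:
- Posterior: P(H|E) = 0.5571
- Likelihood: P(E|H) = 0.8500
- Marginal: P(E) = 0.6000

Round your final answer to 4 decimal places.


From Bayes' theorem: P(H|E) = P(E|H) × P(H) / P(E)

Rearranging for P(H):
P(H) = P(H|E) × P(E) / P(E|H)
     = 0.5571 × 0.6000 / 0.8500
     = 0.33426000 / 0.8500
     = 0.3932


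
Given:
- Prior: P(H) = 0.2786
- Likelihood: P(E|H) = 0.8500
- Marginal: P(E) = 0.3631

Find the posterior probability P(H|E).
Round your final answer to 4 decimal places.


Using Bayes' theorem:

P(H|E) = P(E|H) × P(H) / P(E)
       = 0.8500 × 0.2786 / 0.3631
       = 0.23681000 / 0.3631
       = 0.6522

The evidence strengthens our belief in H.
Prior: 0.2786 → Posterior: 0.6522


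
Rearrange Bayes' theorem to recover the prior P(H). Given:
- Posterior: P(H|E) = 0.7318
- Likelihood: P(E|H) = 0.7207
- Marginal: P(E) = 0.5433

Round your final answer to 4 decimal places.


From Bayes' theorem: P(H|E) = P(E|H) × P(H) / P(E)

Rearranging for P(H):
P(H) = P(H|E) × P(E) / P(E|H)
     = 0.7318 × 0.5433 / 0.7207
     = 0.39758694 / 0.7207
     = 0.5517


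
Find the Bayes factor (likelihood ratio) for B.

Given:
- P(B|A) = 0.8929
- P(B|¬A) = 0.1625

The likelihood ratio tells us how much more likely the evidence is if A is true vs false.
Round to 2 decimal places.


Likelihood Ratio (LR) = P(B|A) / P(B|¬A)

LR = 0.8929 / 0.1625
   = 5.49

The evidence is 5.49 times more likely if A is true than if A is false.
Since LR > 1, the evidence supports A over ¬A.


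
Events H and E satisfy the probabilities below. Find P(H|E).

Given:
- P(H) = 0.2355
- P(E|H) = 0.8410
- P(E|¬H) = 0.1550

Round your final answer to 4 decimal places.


Bayes' theorem: P(H|E) = P(E|H) × P(H) / P(E)

Step 1: Calculate P(E) using law of total probability
P(E) = P(E|H)P(H) + P(E|¬H)P(¬H)
     = 0.8410 × 0.2355 + 0.1550 × 0.7645
     = 0.19805550 + 0.11849750
     = 0.31655300

Step 2: Apply Bayes' theorem
P(H|E) = P(E|H) × P(H) / P(E)
       = 0.19805550 / 0.31655300
       = 0.6257


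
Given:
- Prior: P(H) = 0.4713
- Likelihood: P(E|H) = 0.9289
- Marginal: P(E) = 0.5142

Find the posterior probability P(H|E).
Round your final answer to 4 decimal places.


Using Bayes' theorem:

P(H|E) = P(E|H) × P(H) / P(E)
       = 0.9289 × 0.4713 / 0.5142
       = 0.43779057 / 0.5142
       = 0.8514

The evidence strengthens our belief in H.
Prior: 0.4713 → Posterior: 0.8514


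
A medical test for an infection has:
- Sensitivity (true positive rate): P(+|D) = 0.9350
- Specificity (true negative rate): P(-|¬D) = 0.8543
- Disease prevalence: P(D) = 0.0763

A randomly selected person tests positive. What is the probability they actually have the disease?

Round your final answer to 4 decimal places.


Let D = has disease, + = positive test

Given:
- P(D) = 0.0763 (prevalence)
- P(+|D) = 0.9350 (sensitivity)
- P(-|¬D) = 0.8543 (specificity)
- P(+|¬D) = 0.1457 (false positive rate = 1 - specificity)

Step 1: Find P(+)
P(+) = P(+|D)P(D) + P(+|¬D)P(¬D)
     = 0.9350 × 0.0763 + 0.1457 × 0.9237
     = 0.07134050 + 0.13458309
     = 0.20592359

Step 2: Apply Bayes' theorem for P(D|+)
P(D|+) = P(+|D)P(D) / P(+)
       = 0.07134050 / 0.20592359
       = 0.3464


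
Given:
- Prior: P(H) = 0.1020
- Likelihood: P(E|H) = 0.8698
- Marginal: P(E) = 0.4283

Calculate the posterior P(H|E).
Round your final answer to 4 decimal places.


Using Bayes' theorem:

P(H|E) = P(E|H) × P(H) / P(E)
       = 0.8698 × 0.1020 / 0.4283
       = 0.08871960 / 0.4283
       = 0.2071

The evidence strengthens our belief in H.
Prior: 0.1020 → Posterior: 0.2071


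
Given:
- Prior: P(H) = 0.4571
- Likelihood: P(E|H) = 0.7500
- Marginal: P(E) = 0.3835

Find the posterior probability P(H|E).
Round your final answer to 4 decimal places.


Using Bayes' theorem:

P(H|E) = P(E|H) × P(H) / P(E)
       = 0.7500 × 0.4571 / 0.3835
       = 0.34282500 / 0.3835
       = 0.8939

The evidence strengthens our belief in H.
Prior: 0.4571 → Posterior: 0.8939


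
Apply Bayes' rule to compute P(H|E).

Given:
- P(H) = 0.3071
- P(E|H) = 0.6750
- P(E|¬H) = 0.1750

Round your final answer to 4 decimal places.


Bayes' theorem: P(H|E) = P(E|H) × P(H) / P(E)

Step 1: Calculate P(E) using law of total probability
P(E) = P(E|H)P(H) + P(E|¬H)P(¬H)
     = 0.6750 × 0.3071 + 0.1750 × 0.6929
     = 0.20729250 + 0.12125750
     = 0.32855000

Step 2: Apply Bayes' theorem
P(H|E) = P(E|H) × P(H) / P(E)
       = 0.20729250 / 0.32855000
       = 0.6309


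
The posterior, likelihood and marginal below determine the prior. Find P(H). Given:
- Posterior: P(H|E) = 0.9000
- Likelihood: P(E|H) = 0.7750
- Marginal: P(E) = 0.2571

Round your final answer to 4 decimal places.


From Bayes' theorem: P(H|E) = P(E|H) × P(H) / P(E)

Rearranging for P(H):
P(H) = P(H|E) × P(E) / P(E|H)
     = 0.9000 × 0.2571 / 0.7750
     = 0.23139000 / 0.7750
     = 0.2986


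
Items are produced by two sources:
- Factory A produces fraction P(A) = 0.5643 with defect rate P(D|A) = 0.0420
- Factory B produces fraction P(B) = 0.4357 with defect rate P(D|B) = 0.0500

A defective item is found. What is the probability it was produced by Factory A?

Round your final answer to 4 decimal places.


Let A = from Factory A, D = defective

Given:
- P(A) = 0.5643, P(B) = 0.4357
- P(D|A) = 0.0420, P(D|B) = 0.0500

Step 1: Find P(D)
P(D) = P(D|A)P(A) + P(D|B)P(B)
     = 0.0420 × 0.5643 + 0.0500 × 0.4357
     = 0.02370060 + 0.02178500
     = 0.04548560

Step 2: Apply Bayes' theorem
P(A|D) = P(D|A)P(A) / P(D)
       = 0.02370060 / 0.04548560
       = 0.5211


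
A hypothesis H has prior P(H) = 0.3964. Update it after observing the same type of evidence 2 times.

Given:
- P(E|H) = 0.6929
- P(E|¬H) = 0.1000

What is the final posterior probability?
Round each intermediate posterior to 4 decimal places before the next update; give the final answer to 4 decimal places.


Sequential Bayesian updating:

Initial prior: P(H) = 0.3964

Update 1:
  P(E) = 0.6929 × 0.3964 + 0.1000 × 0.6036 = 0.27466556 + 0.06036000 = 0.33502556
  P(H|E) = 0.27466556 / 0.33502556 = 0.8198

Update 2:
  P(E) = 0.6929 × 0.8198 + 0.1000 × 0.1802 = 0.56803942 + 0.01802000 = 0.58605942
  P(H|E) = 0.56803942 / 0.58605942 = 0.9693

Final posterior: 0.9693


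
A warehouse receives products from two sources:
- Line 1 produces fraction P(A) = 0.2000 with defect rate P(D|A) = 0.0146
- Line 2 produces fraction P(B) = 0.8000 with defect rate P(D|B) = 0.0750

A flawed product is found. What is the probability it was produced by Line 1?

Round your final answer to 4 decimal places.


Let A = from Line 1, D = flawed

Given:
- P(A) = 0.2000, P(B) = 0.8000
- P(D|A) = 0.0146, P(D|B) = 0.0750

Step 1: Find P(D)
P(D) = P(D|A)P(A) + P(D|B)P(B)
     = 0.0146 × 0.2000 + 0.0750 × 0.8000
     = 0.00292000 + 0.06000000
     = 0.06292000

Step 2: Apply Bayes' theorem
P(A|D) = P(D|A)P(A) / P(D)
       = 0.00292000 / 0.06292000
       = 0.0464


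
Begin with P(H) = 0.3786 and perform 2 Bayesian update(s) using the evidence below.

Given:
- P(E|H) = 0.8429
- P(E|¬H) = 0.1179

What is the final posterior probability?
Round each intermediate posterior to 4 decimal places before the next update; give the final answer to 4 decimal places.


Sequential Bayesian updating:

Initial prior: P(H) = 0.3786

Update 1:
  P(E) = 0.8429 × 0.3786 + 0.1179 × 0.6214 = 0.31912194 + 0.07326306 = 0.39238500
  P(H|E) = 0.31912194 / 0.39238500 = 0.8133

Update 2:
  P(E) = 0.8429 × 0.8133 + 0.1179 × 0.1867 = 0.68553057 + 0.02201193 = 0.70754250
  P(H|E) = 0.68553057 / 0.70754250 = 0.9689

Final posterior: 0.9689


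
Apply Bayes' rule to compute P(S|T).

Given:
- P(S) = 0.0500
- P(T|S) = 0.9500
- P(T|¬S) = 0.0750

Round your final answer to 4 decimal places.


Bayes' theorem: P(S|T) = P(T|S) × P(S) / P(T)

Step 1: Calculate P(T) using law of total probability
P(T) = P(T|S)P(S) + P(T|¬S)P(¬S)
     = 0.9500 × 0.0500 + 0.0750 × 0.9500
     = 0.04750000 + 0.07125000
     = 0.11875000

Step 2: Apply Bayes' theorem
P(S|T) = P(T|S) × P(S) / P(T)
       = 0.04750000 / 0.11875000
       = 0.4000


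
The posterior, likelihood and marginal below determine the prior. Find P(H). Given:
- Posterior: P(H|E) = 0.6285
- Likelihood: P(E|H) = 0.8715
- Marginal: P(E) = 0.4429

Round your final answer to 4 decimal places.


From Bayes' theorem: P(H|E) = P(E|H) × P(H) / P(E)

Rearranging for P(H):
P(H) = P(H|E) × P(E) / P(E|H)
     = 0.6285 × 0.4429 / 0.8715
     = 0.27836265 / 0.8715
     = 0.3194


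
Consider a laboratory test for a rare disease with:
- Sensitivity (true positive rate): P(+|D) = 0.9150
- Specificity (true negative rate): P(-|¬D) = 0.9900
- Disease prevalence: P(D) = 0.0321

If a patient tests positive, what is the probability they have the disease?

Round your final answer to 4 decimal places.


Let D = has disease, + = positive test

Given:
- P(D) = 0.0321 (prevalence)
- P(+|D) = 0.9150 (sensitivity)
- P(-|¬D) = 0.9900 (specificity)
- P(+|¬D) = 0.0100 (false positive rate = 1 - specificity)

Step 1: Find P(+)
P(+) = P(+|D)P(D) + P(+|¬D)P(¬D)
     = 0.9150 × 0.0321 + 0.0100 × 0.9679
     = 0.02937150 + 0.00967900
     = 0.03905050

Step 2: Apply Bayes' theorem for P(D|+)
P(D|+) = P(+|D)P(D) / P(+)
       = 0.02937150 / 0.03905050
       = 0.7521


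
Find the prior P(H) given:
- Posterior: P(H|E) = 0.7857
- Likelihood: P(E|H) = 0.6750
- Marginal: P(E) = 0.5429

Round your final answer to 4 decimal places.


From Bayes' theorem: P(H|E) = P(E|H) × P(H) / P(E)

Rearranging for P(H):
P(H) = P(H|E) × P(E) / P(E|H)
     = 0.7857 × 0.5429 / 0.6750
     = 0.42655653 / 0.6750
     = 0.6319


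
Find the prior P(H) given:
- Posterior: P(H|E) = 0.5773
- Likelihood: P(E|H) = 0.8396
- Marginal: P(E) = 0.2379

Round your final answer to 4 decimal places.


From Bayes' theorem: P(H|E) = P(E|H) × P(H) / P(E)

Rearranging for P(H):
P(H) = P(H|E) × P(E) / P(E|H)
     = 0.5773 × 0.2379 / 0.8396
     = 0.13733967 / 0.8396
     = 0.1636


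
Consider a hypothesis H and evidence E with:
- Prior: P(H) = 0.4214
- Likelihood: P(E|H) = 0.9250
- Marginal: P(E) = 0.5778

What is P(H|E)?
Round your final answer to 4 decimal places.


Using Bayes' theorem:

P(H|E) = P(E|H) × P(H) / P(E)
       = 0.9250 × 0.4214 / 0.5778
       = 0.38979500 / 0.5778
       = 0.6746

The evidence strengthens our belief in H.
Prior: 0.4214 → Posterior: 0.6746


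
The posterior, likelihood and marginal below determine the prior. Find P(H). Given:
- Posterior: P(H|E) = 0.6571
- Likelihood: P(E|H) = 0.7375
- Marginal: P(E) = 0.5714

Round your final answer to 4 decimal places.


From Bayes' theorem: P(H|E) = P(E|H) × P(H) / P(E)

Rearranging for P(H):
P(H) = P(H|E) × P(E) / P(E|H)
     = 0.6571 × 0.5714 / 0.7375
     = 0.37546694 / 0.7375
     = 0.5091


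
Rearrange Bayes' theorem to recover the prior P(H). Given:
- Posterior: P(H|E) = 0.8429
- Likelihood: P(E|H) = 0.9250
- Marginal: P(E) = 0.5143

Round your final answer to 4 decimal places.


From Bayes' theorem: P(H|E) = P(E|H) × P(H) / P(E)

Rearranging for P(H):
P(H) = P(H|E) × P(E) / P(E|H)
     = 0.8429 × 0.5143 / 0.9250
     = 0.43350347 / 0.9250
     = 0.4687


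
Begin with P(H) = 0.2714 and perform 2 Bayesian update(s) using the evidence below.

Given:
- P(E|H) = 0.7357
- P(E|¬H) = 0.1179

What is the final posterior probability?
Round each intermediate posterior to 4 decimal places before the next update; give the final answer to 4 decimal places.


Sequential Bayesian updating:

Initial prior: P(H) = 0.2714

Update 1:
  P(E) = 0.7357 × 0.2714 + 0.1179 × 0.7286 = 0.19966898 + 0.08590194 = 0.28557092
  P(H|E) = 0.19966898 / 0.28557092 = 0.6992

Update 2:
  P(E) = 0.7357 × 0.6992 + 0.1179 × 0.3008 = 0.51440144 + 0.03546432 = 0.54986576
  P(H|E) = 0.51440144 / 0.54986576 = 0.9355

Final posterior: 0.9355


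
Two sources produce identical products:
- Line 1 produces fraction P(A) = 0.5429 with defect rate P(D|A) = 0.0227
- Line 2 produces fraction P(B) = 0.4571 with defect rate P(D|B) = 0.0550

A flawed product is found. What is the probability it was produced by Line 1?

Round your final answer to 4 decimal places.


Let A = from Line 1, D = flawed

Given:
- P(A) = 0.5429, P(B) = 0.4571
- P(D|A) = 0.0227, P(D|B) = 0.0550

Step 1: Find P(D)
P(D) = P(D|A)P(A) + P(D|B)P(B)
     = 0.0227 × 0.5429 + 0.0550 × 0.4571
     = 0.01232383 + 0.02514050
     = 0.03746433

Step 2: Apply Bayes' theorem
P(A|D) = P(D|A)P(A) / P(D)
       = 0.01232383 / 0.03746433
       = 0.3289


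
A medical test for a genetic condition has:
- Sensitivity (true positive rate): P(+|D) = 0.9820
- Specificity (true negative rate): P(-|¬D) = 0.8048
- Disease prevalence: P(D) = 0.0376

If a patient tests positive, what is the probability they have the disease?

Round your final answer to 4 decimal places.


Let D = has disease, + = positive test

Given:
- P(D) = 0.0376 (prevalence)
- P(+|D) = 0.9820 (sensitivity)
- P(-|¬D) = 0.8048 (specificity)
- P(+|¬D) = 0.1952 (false positive rate = 1 - specificity)

Step 1: Find P(+)
P(+) = P(+|D)P(D) + P(+|¬D)P(¬D)
     = 0.9820 × 0.0376 + 0.1952 × 0.9624
     = 0.03692320 + 0.18786048
     = 0.22478368

Step 2: Apply Bayes' theorem for P(D|+)
P(D|+) = P(+|D)P(D) / P(+)
       = 0.03692320 / 0.22478368
       = 0.1643


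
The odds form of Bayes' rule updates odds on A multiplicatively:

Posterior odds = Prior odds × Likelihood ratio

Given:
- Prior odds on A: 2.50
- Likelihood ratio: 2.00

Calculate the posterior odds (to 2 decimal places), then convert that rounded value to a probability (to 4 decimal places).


Step 1: Calculate posterior odds
Posterior odds = Prior odds × LR
               = 2.50 × 2.00
               = 5.00

Step 2: Convert to probability
P(A|E) = Posterior odds / (1 + Posterior odds)
       = 5.00 / (1 + 5.00)
       = 5.00 / 6.00
       = 0.8333

The evidence increased P(A) from 0.7143 to 0.8333.


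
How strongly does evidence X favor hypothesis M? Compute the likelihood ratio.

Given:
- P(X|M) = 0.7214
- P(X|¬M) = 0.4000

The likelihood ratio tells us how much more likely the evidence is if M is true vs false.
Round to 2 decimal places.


Likelihood Ratio (LR) = P(X|M) / P(X|¬M)

LR = 0.7214 / 0.4000
   = 1.80

The evidence is 1.80 times more likely if M is true than if M is false.
Because LR exceeds 1, X is evidence for M.


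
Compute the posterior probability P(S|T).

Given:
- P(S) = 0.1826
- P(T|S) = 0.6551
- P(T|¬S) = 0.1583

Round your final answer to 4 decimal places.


Bayes' theorem: P(S|T) = P(T|S) × P(S) / P(T)

Step 1: Calculate P(T) using law of total probability
P(T) = P(T|S)P(S) + P(T|¬S)P(¬S)
     = 0.6551 × 0.1826 + 0.1583 × 0.8174
     = 0.11962126 + 0.12939442
     = 0.24901568

Step 2: Apply Bayes' theorem
P(S|T) = P(T|S) × P(S) / P(T)
       = 0.11962126 / 0.24901568
       = 0.4804


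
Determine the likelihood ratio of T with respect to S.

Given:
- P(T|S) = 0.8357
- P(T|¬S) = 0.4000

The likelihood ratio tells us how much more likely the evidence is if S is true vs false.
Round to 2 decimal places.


Likelihood Ratio (LR) = P(T|S) / P(T|¬S)

LR = 0.8357 / 0.4000
   = 2.09

The evidence is 2.09 times more likely if S is true than if S is false.
LR > 1, so observing T raises the odds in favor of S.


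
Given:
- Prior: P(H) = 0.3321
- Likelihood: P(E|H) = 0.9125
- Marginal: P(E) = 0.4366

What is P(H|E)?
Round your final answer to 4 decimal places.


Using Bayes' theorem:

P(H|E) = P(E|H) × P(H) / P(E)
       = 0.9125 × 0.3321 / 0.4366
       = 0.30304125 / 0.4366
       = 0.6941

The evidence strengthens our belief in H.
Prior: 0.3321 → Posterior: 0.6941


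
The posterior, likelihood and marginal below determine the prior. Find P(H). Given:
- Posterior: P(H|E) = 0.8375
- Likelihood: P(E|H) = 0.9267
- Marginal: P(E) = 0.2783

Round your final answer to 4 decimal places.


From Bayes' theorem: P(H|E) = P(E|H) × P(H) / P(E)

Rearranging for P(H):
P(H) = P(H|E) × P(E) / P(E|H)
     = 0.8375 × 0.2783 / 0.9267
     = 0.23307625 / 0.9267
     = 0.2515


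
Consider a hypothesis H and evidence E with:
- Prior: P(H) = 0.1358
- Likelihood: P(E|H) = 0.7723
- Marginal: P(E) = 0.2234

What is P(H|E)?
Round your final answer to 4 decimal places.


Using Bayes' theorem:

P(H|E) = P(E|H) × P(H) / P(E)
       = 0.7723 × 0.1358 / 0.2234
       = 0.10487834 / 0.2234
       = 0.4695

The evidence strengthens our belief in H.
Prior: 0.1358 → Posterior: 0.4695


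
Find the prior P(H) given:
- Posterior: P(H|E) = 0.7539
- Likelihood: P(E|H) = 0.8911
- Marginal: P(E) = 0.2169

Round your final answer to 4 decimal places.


From Bayes' theorem: P(H|E) = P(E|H) × P(H) / P(E)

Rearranging for P(H):
P(H) = P(H|E) × P(E) / P(E|H)
     = 0.7539 × 0.2169 / 0.8911
     = 0.16352091 / 0.8911
     = 0.1835


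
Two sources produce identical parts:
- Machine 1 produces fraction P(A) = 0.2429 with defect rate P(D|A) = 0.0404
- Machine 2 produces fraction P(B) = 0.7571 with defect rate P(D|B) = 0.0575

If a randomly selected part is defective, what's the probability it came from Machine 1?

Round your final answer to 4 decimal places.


Let A = from Machine 1, D = defective

Given:
- P(A) = 0.2429, P(B) = 0.7571
- P(D|A) = 0.0404, P(D|B) = 0.0575

Step 1: Find P(D)
P(D) = P(D|A)P(A) + P(D|B)P(B)
     = 0.0404 × 0.2429 + 0.0575 × 0.7571
     = 0.00981316 + 0.04353325
     = 0.05334641

Step 2: Apply Bayes' theorem
P(A|D) = P(D|A)P(A) / P(D)
       = 0.00981316 / 0.05334641
       = 0.1840


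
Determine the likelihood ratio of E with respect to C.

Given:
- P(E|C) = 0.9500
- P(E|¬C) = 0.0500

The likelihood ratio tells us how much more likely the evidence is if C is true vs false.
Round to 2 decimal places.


Likelihood Ratio (LR) = P(E|C) / P(E|¬C)

LR = 0.9500 / 0.0500
   = 19.00

The evidence is 19.00 times more likely if C is true than if C is false.
Because LR exceeds 1, E is evidence for C.


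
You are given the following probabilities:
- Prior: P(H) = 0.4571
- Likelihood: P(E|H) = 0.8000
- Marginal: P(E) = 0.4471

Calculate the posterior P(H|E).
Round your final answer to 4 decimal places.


Using Bayes' theorem:

P(H|E) = P(E|H) × P(H) / P(E)
       = 0.8000 × 0.4571 / 0.4471
       = 0.36568000 / 0.4471
       = 0.8179

The evidence strengthens our belief in H.
Prior: 0.4571 → Posterior: 0.8179


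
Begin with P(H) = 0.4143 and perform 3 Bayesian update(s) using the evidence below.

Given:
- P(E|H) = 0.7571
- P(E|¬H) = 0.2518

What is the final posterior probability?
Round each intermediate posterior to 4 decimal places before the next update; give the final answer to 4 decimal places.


Sequential Bayesian updating:

Initial prior: P(H) = 0.4143

Update 1:
  P(E) = 0.7571 × 0.4143 + 0.2518 × 0.5857 = 0.31366653 + 0.14747926 = 0.46114579
  P(H|E) = 0.31366653 / 0.46114579 = 0.6802

Update 2:
  P(E) = 0.7571 × 0.6802 + 0.2518 × 0.3198 = 0.51497942 + 0.08052564 = 0.59550506
  P(H|E) = 0.51497942 / 0.59550506 = 0.8648

Update 3:
  P(E) = 0.7571 × 0.8648 + 0.2518 × 0.1352 = 0.65474008 + 0.03404336 = 0.68878344
  P(H|E) = 0.65474008 / 0.68878344 = 0.9506

Final posterior: 0.9506


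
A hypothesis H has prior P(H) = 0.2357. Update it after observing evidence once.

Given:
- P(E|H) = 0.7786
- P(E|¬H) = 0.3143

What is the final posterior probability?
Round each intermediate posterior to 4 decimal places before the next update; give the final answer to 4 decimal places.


Sequential Bayesian updating:

Initial prior: P(H) = 0.2357

Update 1:
  P(E) = 0.7786 × 0.2357 + 0.3143 × 0.7643 = 0.18351602 + 0.24021949 = 0.42373551
  P(H|E) = 0.18351602 / 0.42373551 = 0.4331

Final posterior: 0.4331


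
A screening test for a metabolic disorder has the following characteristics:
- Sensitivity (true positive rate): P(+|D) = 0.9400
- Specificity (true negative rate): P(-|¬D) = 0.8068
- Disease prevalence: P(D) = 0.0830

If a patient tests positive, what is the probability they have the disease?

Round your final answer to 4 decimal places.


Let D = has disease, + = positive test

Given:
- P(D) = 0.0830 (prevalence)
- P(+|D) = 0.9400 (sensitivity)
- P(-|¬D) = 0.8068 (specificity)
- P(+|¬D) = 0.1932 (false positive rate = 1 - specificity)

Step 1: Find P(+)
P(+) = P(+|D)P(D) + P(+|¬D)P(¬D)
     = 0.9400 × 0.0830 + 0.1932 × 0.9170
     = 0.07802000 + 0.17716440
     = 0.25518440

Step 2: Apply Bayes' theorem for P(D|+)
P(D|+) = P(+|D)P(D) / P(+)
       = 0.07802000 / 0.25518440
       = 0.3057


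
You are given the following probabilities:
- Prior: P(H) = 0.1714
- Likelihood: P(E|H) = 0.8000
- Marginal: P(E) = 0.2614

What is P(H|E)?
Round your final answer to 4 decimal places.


Using Bayes' theorem:

P(H|E) = P(E|H) × P(H) / P(E)
       = 0.8000 × 0.1714 / 0.2614
       = 0.13712000 / 0.2614
       = 0.5246

The evidence strengthens our belief in H.
Prior: 0.1714 → Posterior: 0.5246


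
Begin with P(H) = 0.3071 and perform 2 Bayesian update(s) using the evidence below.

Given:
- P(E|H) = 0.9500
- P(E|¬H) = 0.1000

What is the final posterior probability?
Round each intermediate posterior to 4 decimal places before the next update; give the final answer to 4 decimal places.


Sequential Bayesian updating:

Initial prior: P(H) = 0.3071

Update 1:
  P(E) = 0.9500 × 0.3071 + 0.1000 × 0.6929 = 0.29174500 + 0.06929000 = 0.36103500
  P(H|E) = 0.29174500 / 0.36103500 = 0.8081

Update 2:
  P(E) = 0.9500 × 0.8081 + 0.1000 × 0.1919 = 0.76769500 + 0.01919000 = 0.78688500
  P(H|E) = 0.76769500 / 0.78688500 = 0.9756

Final posterior: 0.9756


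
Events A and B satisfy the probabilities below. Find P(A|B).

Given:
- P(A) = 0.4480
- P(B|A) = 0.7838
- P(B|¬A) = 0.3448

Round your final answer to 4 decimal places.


Bayes' theorem: P(A|B) = P(B|A) × P(A) / P(B)

Step 1: Calculate P(B) using law of total probability
P(B) = P(B|A)P(A) + P(B|¬A)P(¬A)
     = 0.7838 × 0.4480 + 0.3448 × 0.5520
     = 0.35114240 + 0.19032960
     = 0.54147200

Step 2: Apply Bayes' theorem
P(A|B) = P(B|A) × P(A) / P(B)
       = 0.35114240 / 0.54147200
       = 0.6485


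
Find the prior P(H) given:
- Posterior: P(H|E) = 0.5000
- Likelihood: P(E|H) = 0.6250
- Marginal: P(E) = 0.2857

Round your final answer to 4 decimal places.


From Bayes' theorem: P(H|E) = P(E|H) × P(H) / P(E)

Rearranging for P(H):
P(H) = P(H|E) × P(E) / P(E|H)
     = 0.5000 × 0.2857 / 0.6250
     = 0.14285000 / 0.6250
     = 0.2286


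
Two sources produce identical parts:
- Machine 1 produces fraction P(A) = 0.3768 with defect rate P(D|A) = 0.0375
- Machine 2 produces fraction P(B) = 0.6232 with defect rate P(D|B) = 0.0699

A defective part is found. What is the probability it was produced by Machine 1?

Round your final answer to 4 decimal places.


Let A = from Machine 1, D = defective

Given:
- P(A) = 0.3768, P(B) = 0.6232
- P(D|A) = 0.0375, P(D|B) = 0.0699

Step 1: Find P(D)
P(D) = P(D|A)P(A) + P(D|B)P(B)
     = 0.0375 × 0.3768 + 0.0699 × 0.6232
     = 0.01413000 + 0.04356168
     = 0.05769168

Step 2: Apply Bayes' theorem
P(A|D) = P(D|A)P(A) / P(D)
       = 0.01413000 / 0.05769168
       = 0.2449
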